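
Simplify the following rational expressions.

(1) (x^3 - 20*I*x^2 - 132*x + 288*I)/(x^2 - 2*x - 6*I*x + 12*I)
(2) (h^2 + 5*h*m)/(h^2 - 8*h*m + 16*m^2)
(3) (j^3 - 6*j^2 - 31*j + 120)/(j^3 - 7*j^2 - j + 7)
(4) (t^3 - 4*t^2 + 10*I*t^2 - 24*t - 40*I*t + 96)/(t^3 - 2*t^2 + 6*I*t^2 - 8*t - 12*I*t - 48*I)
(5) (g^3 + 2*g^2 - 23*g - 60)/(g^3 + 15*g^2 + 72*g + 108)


(1) = (x^2 - 14*I*x - 48)/(x - 2)
(2) = (h^2 + 5*h*m)/(h^2 - 8*h*m + 16*m^2)
(3) = (j^3 - 6*j^2 - 31*j + 120)/(j^3 - 7*j^2 - j + 7)
(4) = (t + 4*I)/(t + 2)
(5) = (g^2 - g - 20)/(g^2 + 12*g + 36)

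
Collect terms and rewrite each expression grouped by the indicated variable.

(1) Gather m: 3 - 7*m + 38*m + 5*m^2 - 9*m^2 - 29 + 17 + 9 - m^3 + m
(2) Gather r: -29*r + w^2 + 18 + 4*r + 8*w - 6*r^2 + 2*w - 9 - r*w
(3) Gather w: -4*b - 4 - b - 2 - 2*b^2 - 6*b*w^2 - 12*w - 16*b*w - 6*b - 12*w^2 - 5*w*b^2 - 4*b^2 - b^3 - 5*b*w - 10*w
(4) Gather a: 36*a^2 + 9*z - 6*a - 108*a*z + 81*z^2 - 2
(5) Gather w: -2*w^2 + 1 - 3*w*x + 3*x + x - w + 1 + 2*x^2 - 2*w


(1) = -m^3 - 4*m^2 + 32*m
(2) = -6*r^2 + r*(-w - 25) + w^2 + 10*w + 9
(3) = -b^3 - 6*b^2 - 11*b + w^2*(-6*b - 12) + w*(-5*b^2 - 21*b - 22) - 6
(4) = 36*a^2 + a*(-108*z - 6) + 81*z^2 + 9*z - 2
(5) = -2*w^2 + w*(-3*x - 3) + 2*x^2 + 4*x + 2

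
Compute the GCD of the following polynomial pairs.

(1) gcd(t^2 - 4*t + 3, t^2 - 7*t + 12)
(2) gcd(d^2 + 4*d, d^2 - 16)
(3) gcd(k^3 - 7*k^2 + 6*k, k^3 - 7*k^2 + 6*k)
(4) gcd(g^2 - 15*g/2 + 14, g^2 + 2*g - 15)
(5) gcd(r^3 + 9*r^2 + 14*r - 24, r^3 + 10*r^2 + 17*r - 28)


(1) = t - 3
(2) = d + 4
(3) = gcd(k*(k - 6)*(k - 1), k*(k - 6)*(k - 1)) = k^3 - 7*k^2 + 6*k
(4) = gcd((g - 4)*(g - 7/2), (g - 3)*(g + 5)) = 1
(5) = r^2 + 3*r - 4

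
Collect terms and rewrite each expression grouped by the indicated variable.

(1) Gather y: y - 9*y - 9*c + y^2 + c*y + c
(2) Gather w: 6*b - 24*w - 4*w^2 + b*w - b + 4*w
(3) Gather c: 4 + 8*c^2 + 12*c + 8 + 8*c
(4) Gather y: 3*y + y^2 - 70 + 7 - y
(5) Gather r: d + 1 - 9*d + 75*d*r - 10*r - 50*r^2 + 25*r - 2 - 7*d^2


(1) = -8*c + y^2 + y*(c - 8)
(2) = 5*b - 4*w^2 + w*(b - 20)
(3) = 8*c^2 + 20*c + 12
(4) = y^2 + 2*y - 63
(5) = -7*d^2 - 8*d - 50*r^2 + r*(75*d + 15) - 1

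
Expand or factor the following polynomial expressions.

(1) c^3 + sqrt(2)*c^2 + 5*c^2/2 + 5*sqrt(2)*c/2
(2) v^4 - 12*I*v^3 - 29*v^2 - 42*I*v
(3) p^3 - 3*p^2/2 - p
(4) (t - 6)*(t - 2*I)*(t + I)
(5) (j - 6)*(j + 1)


(1) = c*(c + 5/2)*(c + sqrt(2))
(2) = v*(v - 7*I)*(v - 6*I)*(v + I)
(3) = p*(p - 2)*(p + 1/2)
(4) = t^3 - 6*t^2 - I*t^2 + 2*t + 6*I*t - 12
(5) = j^2 - 5*j - 6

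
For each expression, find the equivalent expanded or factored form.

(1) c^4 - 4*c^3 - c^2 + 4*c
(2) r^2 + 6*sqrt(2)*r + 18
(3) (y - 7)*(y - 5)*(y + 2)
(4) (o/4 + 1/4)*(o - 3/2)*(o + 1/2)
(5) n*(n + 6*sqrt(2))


(1) = c*(c - 4)*(c - 1)*(c + 1)
(2) = (r + 3*sqrt(2))^2
(3) = y^3 - 10*y^2 + 11*y + 70
(4) = o^3/4 - 7*o/16 - 3/16
(5) = n^2 + 6*sqrt(2)*n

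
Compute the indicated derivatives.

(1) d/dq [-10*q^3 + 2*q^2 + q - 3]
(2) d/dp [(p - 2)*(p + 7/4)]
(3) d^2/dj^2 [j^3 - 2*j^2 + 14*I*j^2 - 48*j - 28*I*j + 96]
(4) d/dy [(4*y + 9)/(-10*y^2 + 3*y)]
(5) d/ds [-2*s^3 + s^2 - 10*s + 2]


(1) = -30*q^2 + 4*q + 1
(2) = 2*p - 1/4
(3) = 6*j - 4 + 28*I
(4) = (40*y^2 + 180*y - 27)/(y^2*(100*y^2 - 60*y + 9))
(5) = -6*s^2 + 2*s - 10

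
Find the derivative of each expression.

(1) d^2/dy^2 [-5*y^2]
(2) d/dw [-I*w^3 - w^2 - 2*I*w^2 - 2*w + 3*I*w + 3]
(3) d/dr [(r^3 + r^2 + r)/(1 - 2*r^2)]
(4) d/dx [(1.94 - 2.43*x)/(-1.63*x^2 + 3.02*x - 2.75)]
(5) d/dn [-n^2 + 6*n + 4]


(1) = -10
(2) = -3*I*w^2 - 2*w - 4*I*w - 2 + 3*I
(3) = (-2*r^4 + 5*r^2 + 2*r + 1)/(4*r^4 - 4*r^2 + 1)
(4) = (-3.9609*x^2 + 6.3244*x + 0.8237)/(2.6569*x^4 - 9.8452*x^3 + 18.0854*x^2 - 16.61*x + 7.5625)
(5) = 6 - 2*n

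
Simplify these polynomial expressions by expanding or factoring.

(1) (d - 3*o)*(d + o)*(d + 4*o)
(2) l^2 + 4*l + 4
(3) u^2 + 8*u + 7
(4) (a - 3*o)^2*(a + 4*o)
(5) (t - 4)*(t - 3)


(1) = d^3 + 2*d^2*o - 11*d*o^2 - 12*o^3
(2) = (l + 2)^2
(3) = (u + 1)*(u + 7)
(4) = a^3 - 2*a^2*o - 15*a*o^2 + 36*o^3
(5) = t^2 - 7*t + 12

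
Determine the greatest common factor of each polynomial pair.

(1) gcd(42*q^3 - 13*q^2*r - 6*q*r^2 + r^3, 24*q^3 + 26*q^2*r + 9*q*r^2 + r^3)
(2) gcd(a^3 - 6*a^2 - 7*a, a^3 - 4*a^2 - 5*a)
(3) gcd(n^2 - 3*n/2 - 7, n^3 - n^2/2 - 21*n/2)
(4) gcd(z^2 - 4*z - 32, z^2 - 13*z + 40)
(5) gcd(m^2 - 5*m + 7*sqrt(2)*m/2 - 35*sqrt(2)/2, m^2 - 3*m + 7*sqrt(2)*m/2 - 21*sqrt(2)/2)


(1) = 3*q + r
(2) = gcd(a*(a - 7)*(a + 1), a*(a - 5)*(a + 1)) = a^2 + a
(3) = gcd((n - 7/2)*(n + 2), n*(n - 7/2)*(n + 3)) = n - 7/2
(4) = gcd((z - 8)*(z + 4), (z - 8)*(z - 5)) = z - 8
(5) = m + 7*sqrt(2)/2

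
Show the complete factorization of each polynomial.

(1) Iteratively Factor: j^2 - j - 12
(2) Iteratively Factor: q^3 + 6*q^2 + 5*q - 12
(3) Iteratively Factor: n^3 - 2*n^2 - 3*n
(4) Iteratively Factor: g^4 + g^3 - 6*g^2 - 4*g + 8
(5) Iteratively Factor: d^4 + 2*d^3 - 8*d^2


(1) = (j - 4)*(j + 3)
(2) = (q + 3)*(q^2 + 3*q - 4) = (q + 3)*(q + 4)*(q - 1)
(3) = (n + 1)*(n^2 - 3*n) = (n - 3)*(n + 1)*(n)
(4) = (g - 2)*(g^3 + 3*g^2 - 4) = (g - 2)*(g + 2)*(g^2 + g - 2) = (g - 2)*(g + 2)^2*(g - 1)
(5) = (d)*(d^3 + 2*d^2 - 8*d) = d^2*(d^2 + 2*d - 8) = d^2*(d - 2)*(d + 4)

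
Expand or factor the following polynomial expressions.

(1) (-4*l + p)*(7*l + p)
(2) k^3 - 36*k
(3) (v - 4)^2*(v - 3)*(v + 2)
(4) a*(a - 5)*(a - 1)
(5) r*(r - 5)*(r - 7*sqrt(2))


(1) = -28*l^2 + 3*l*p + p^2
(2) = k*(k - 6)*(k + 6)
(3) = v^4 - 9*v^3 + 18*v^2 + 32*v - 96
(4) = a^3 - 6*a^2 + 5*a
(5) = r^3 - 7*sqrt(2)*r^2 - 5*r^2 + 35*sqrt(2)*r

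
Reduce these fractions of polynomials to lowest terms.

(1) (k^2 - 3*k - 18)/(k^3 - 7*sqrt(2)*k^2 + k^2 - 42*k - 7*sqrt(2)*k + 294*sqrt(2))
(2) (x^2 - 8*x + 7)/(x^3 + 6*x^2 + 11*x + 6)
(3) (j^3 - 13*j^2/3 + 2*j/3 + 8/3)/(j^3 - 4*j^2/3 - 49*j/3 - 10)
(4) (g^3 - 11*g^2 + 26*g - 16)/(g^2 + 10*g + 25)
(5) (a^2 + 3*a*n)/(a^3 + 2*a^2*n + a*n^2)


(1) = (k + 3)/(k^2 + k*(7 - 7*sqrt(2)) - 49*sqrt(2))
(2) = (x^2 - 8*x + 7)/(x^3 + 6*x^2 + 11*x + 6)
(3) = (j^2 - 5*j + 4)/(j^2 - 2*j - 15)
(4) = (g^3 - 11*g^2 + 26*g - 16)/(g^2 + 10*g + 25)
(5) = (a + 3*n)/(a^2 + 2*a*n + n^2)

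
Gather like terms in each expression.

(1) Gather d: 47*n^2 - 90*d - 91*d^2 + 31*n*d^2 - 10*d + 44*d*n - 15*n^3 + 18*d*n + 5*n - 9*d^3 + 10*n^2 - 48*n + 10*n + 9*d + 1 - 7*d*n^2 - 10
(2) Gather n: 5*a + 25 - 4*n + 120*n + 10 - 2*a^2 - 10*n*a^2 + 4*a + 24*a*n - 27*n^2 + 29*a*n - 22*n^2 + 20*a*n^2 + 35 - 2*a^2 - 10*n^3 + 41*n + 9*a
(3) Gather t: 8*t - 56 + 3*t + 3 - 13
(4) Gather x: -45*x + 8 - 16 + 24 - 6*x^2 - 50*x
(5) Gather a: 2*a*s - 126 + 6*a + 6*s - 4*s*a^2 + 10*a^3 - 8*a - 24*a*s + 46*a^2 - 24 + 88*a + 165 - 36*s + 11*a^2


(1) = -9*d^3 + d^2*(31*n - 91) + d*(-7*n^2 + 62*n - 91) - 15*n^3 + 57*n^2 - 33*n - 9
(2) = -4*a^2 + 18*a - 10*n^3 + n^2*(20*a - 49) + n*(-10*a^2 + 53*a + 157) + 70
(3) = 11*t - 66
(4) = -6*x^2 - 95*x + 16
(5) = 10*a^3 + a^2*(57 - 4*s) + a*(86 - 22*s) - 30*s + 15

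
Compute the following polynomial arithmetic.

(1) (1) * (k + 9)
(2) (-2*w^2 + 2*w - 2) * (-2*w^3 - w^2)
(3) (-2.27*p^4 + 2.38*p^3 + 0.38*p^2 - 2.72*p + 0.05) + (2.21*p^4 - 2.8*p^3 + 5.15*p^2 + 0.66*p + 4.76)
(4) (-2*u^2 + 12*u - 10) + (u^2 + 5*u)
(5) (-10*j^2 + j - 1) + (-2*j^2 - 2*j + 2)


(1) = k + 9
(2) = 4*w^5 - 2*w^4 + 2*w^3 + 2*w^2
(3) = -0.06*p^4 - 0.42*p^3 + 5.53*p^2 - 2.06*p + 4.81
(4) = -u^2 + 17*u - 10
(5) = -12*j^2 - j + 1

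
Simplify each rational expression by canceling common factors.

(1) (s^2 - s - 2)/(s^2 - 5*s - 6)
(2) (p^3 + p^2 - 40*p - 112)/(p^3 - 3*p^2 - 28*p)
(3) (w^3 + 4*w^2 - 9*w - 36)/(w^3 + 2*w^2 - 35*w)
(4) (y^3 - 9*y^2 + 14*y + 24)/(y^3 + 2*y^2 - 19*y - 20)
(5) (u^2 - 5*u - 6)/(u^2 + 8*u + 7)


(1) = (s - 2)/(s - 6)
(2) = (p + 4)/p
(3) = (w^3 + 4*w^2 - 9*w - 36)/(w^3 + 2*w^2 - 35*w)
(4) = (y - 6)/(y + 5)
(5) = (u - 6)/(u + 7)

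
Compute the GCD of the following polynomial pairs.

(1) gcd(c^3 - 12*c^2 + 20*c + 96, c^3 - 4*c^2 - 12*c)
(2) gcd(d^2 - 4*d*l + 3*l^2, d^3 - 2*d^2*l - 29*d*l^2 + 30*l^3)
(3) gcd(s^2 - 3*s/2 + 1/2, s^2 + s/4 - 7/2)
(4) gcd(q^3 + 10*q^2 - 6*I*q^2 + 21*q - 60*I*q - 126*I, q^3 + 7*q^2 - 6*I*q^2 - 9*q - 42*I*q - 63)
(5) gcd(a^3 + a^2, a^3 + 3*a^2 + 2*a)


(1) = c^2 - 4*c - 12
(2) = gcd((d - 3*l)*(d - l), (d - 6*l)*(d - l)*(d + 5*l)) = d - l
(3) = gcd((s - 1)*(s - 1/2), (s - 7/4)*(s + 2)) = 1
(4) = gcd((q + 3)*(q + 7)*(q - 6*I), (q + 7)*(q - 3*I)^2) = q + 7
(5) = a^2 + a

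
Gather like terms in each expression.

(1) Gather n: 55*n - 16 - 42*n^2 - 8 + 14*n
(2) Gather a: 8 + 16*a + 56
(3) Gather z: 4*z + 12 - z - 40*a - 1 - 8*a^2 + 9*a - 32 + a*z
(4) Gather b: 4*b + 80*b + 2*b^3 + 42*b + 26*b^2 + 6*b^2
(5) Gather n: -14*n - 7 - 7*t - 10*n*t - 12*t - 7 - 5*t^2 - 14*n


(1) = -42*n^2 + 69*n - 24
(2) = 16*a + 64
(3) = -8*a^2 - 31*a + z*(a + 3) - 21
(4) = 2*b^3 + 32*b^2 + 126*b
(5) = n*(-10*t - 28) - 5*t^2 - 19*t - 14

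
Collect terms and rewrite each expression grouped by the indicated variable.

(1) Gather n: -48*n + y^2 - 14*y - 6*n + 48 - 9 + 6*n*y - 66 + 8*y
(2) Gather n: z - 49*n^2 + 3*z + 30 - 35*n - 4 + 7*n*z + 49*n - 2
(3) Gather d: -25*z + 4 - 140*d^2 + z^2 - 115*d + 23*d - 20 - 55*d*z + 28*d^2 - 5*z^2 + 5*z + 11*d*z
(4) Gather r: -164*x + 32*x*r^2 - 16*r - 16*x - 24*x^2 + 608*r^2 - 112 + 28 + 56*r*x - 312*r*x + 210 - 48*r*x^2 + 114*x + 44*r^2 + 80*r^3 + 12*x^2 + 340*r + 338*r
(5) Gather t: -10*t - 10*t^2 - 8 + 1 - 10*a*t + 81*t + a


(1) = n*(6*y - 54) + y^2 - 6*y - 27
(2) = -49*n^2 + n*(7*z + 14) + 4*z + 24
(3) = -112*d^2 + d*(-44*z - 92) - 4*z^2 - 20*z - 16
(4) = 80*r^3 + r^2*(32*x + 652) + r*(-48*x^2 - 256*x + 662) - 12*x^2 - 66*x + 126
(5) = a - 10*t^2 + t*(71 - 10*a) - 7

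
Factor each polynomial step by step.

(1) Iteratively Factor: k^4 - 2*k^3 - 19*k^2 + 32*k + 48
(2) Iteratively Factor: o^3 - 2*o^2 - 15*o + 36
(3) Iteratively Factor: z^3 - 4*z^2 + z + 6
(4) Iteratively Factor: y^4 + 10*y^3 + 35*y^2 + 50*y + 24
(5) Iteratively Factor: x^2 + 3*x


(1) = (k - 4)*(k^3 + 2*k^2 - 11*k - 12) = (k - 4)*(k + 4)*(k^2 - 2*k - 3) = (k - 4)*(k + 1)*(k + 4)*(k - 3)
(2) = (o + 4)*(o^2 - 6*o + 9) = (o - 3)*(o + 4)*(o - 3)
(3) = (z + 1)*(z^2 - 5*z + 6) = (z - 2)*(z + 1)*(z - 3)
(4) = (y + 2)*(y^3 + 8*y^2 + 19*y + 12) = (y + 2)*(y + 4)*(y^2 + 4*y + 3) = (y + 1)*(y + 2)*(y + 4)*(y + 3)
(5) = (x + 3)*(x)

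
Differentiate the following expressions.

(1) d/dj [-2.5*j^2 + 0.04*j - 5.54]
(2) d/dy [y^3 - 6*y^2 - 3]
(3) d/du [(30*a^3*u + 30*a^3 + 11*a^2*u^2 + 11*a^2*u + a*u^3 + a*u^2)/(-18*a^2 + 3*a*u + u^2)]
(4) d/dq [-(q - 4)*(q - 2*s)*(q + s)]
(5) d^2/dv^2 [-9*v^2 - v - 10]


(1) = 0.04 - 5.0*j
(2) = 3*y*(y - 4)
(3) = a*(-15*a^2 - 6*a*u - 8*a + u^2)/(9*a^2 - 6*a*u + u^2)
(4) = -3*q^2 + 2*q*s + 8*q + 2*s^2 - 4*s
(5) = -18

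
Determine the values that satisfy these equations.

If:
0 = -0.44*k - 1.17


Then:
k = -2.66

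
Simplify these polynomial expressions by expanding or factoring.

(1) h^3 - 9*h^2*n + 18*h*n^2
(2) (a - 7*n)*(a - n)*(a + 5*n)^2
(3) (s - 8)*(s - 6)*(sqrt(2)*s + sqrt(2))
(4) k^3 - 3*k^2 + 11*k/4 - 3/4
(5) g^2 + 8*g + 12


(1) = h*(h - 6*n)*(h - 3*n)
(2) = a^4 + 2*a^3*n - 48*a^2*n^2 - 130*a*n^3 + 175*n^4
(3) = sqrt(2)*s^3 - 13*sqrt(2)*s^2 + 34*sqrt(2)*s + 48*sqrt(2)
(4) = (k - 3/2)*(k - 1)*(k - 1/2)
(5) = (g + 2)*(g + 6)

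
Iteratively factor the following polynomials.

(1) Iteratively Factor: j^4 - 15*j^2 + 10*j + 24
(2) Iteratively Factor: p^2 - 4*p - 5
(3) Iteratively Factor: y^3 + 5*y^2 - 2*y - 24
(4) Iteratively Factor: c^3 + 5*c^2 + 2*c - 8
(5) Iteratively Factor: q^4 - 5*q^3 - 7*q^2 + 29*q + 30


(1) = (j + 1)*(j^3 - j^2 - 14*j + 24) = (j + 1)*(j + 4)*(j^2 - 5*j + 6) = (j - 2)*(j + 1)*(j + 4)*(j - 3)
(2) = (p + 1)*(p - 5)
(3) = (y - 2)*(y^2 + 7*y + 12) = (y - 2)*(y + 3)*(y + 4)
(4) = (c - 1)*(c^2 + 6*c + 8) = (c - 1)*(c + 2)*(c + 4)
(5) = (q + 2)*(q^3 - 7*q^2 + 7*q + 15) = (q + 1)*(q + 2)*(q^2 - 8*q + 15) = (q - 3)*(q + 1)*(q + 2)*(q - 5)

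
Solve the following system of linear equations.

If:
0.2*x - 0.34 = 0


Then:
x = 1.70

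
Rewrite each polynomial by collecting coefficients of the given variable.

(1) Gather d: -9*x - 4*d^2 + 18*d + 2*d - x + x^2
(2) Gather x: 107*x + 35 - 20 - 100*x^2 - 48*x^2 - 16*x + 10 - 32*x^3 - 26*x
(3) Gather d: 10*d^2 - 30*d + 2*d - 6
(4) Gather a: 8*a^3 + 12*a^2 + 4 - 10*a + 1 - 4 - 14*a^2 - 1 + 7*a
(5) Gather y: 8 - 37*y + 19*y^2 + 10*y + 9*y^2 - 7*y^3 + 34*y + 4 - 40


(1) = -4*d^2 + 20*d + x^2 - 10*x
(2) = -32*x^3 - 148*x^2 + 65*x + 25
(3) = 10*d^2 - 28*d - 6
(4) = 8*a^3 - 2*a^2 - 3*a
(5) = -7*y^3 + 28*y^2 + 7*y - 28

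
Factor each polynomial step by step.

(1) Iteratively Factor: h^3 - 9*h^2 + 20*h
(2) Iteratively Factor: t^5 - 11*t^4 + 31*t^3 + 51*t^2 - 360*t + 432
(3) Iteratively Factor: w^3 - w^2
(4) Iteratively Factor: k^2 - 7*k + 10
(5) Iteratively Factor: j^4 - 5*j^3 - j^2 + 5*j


(1) = (h)*(h^2 - 9*h + 20) = h*(h - 5)*(h - 4)
(2) = (t - 4)*(t^4 - 7*t^3 + 3*t^2 + 63*t - 108) = (t - 4)^2*(t^3 - 3*t^2 - 9*t + 27) = (t - 4)^2*(t - 3)*(t^2 - 9) = (t - 4)^2*(t - 3)*(t + 3)*(t - 3)
(3) = (w)*(w^2 - w) = w^2*(w - 1)
(4) = (k - 5)*(k - 2)
(5) = (j + 1)*(j^3 - 6*j^2 + 5*j) = (j - 1)*(j + 1)*(j^2 - 5*j) = (j - 5)*(j - 1)*(j + 1)*(j)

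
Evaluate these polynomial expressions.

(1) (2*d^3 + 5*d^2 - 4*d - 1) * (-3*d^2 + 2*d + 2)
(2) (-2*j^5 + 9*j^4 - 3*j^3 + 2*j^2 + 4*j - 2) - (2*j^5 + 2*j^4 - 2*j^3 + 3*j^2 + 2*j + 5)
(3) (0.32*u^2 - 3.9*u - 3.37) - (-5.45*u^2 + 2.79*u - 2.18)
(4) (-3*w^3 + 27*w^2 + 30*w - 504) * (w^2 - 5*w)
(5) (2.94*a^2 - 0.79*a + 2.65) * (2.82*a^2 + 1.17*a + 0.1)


(1) = -6*d^5 - 11*d^4 + 26*d^3 + 5*d^2 - 10*d - 2
(2) = -4*j^5 + 7*j^4 - j^3 - j^2 + 2*j - 7
(3) = 5.77*u^2 - 6.69*u - 1.19
(4) = -3*w^5 + 42*w^4 - 105*w^3 - 654*w^2 + 2520*w
(5) = 8.2908*a^4 + 1.212*a^3 + 6.8427*a^2 + 3.0215*a + 0.265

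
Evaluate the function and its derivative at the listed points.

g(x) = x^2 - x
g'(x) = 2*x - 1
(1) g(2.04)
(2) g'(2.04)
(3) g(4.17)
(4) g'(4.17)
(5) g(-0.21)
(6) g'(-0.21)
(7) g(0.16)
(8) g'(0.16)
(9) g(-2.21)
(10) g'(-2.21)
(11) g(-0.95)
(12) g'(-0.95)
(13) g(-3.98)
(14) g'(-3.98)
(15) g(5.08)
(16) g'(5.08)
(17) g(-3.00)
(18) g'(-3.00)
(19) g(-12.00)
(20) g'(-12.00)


(1) = 2.12
(2) = 3.08
(3) = 13.22
(4) = 7.34
(5) = 0.25
(6) = -1.42
(7) = -0.13
(8) = -0.68
(9) = 7.09
(10) = -5.42
(11) = 1.85
(12) = -2.90
(13) = 19.82
(14) = -8.96
(15) = 20.73
(16) = 9.16
(17) = 12.00
(18) = -7.00
(19) = 156.00
(20) = -25.00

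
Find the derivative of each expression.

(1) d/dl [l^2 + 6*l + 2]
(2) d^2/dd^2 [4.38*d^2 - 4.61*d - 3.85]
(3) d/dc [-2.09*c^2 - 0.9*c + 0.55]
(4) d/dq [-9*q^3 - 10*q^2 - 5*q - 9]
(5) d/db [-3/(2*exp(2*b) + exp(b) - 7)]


(1) = 2*l + 6
(2) = 8.76000000000000
(3) = -4.18*c - 0.9
(4) = -27*q^2 - 20*q - 5
(5) = (12*exp(b) + 3)*exp(b)/(2*exp(2*b) + exp(b) - 7)^2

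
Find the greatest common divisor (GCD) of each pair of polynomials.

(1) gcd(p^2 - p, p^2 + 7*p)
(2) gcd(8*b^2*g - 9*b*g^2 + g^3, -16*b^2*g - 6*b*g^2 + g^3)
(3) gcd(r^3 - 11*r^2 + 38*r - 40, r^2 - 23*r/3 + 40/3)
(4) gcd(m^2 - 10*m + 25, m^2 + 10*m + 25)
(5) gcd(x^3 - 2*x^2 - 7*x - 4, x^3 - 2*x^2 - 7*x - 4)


(1) = p
(2) = gcd(g*(-8*b + g)*(-b + g), g*(-8*b + g)*(2*b + g)) = 8*b*g - g^2
(3) = gcd((r - 5)*(r - 4)*(r - 2), (r - 5)*(r - 8/3)) = r - 5
(4) = gcd((m - 5)^2, (m + 5)^2) = 1
(5) = x^3 - 2*x^2 - 7*x - 4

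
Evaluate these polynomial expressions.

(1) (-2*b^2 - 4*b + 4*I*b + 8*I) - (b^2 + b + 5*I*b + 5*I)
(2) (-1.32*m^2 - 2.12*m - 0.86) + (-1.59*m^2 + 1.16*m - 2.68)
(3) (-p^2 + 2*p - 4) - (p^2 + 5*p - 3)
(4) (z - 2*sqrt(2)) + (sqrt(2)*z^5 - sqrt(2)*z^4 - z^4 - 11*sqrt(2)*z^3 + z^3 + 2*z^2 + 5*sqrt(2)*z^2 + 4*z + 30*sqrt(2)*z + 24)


(1) = -3*b^2 - 5*b - I*b + 3*I
(2) = -2.91*m^2 - 0.96*m - 3.54
(3) = -2*p^2 - 3*p - 1
(4) = sqrt(2)*z^5 - sqrt(2)*z^4 - z^4 - 11*sqrt(2)*z^3 + z^3 + 2*z^2 + 5*sqrt(2)*z^2 + 5*z + 30*sqrt(2)*z - 2*sqrt(2) + 24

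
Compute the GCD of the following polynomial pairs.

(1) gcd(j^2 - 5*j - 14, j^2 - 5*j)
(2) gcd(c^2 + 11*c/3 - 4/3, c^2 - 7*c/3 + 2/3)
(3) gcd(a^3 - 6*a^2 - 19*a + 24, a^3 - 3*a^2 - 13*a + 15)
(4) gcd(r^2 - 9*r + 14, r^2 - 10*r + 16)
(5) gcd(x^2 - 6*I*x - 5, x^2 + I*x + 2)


(1) = 1
(2) = gcd((c - 1/3)*(c + 4), (c - 2)*(c - 1/3)) = c - 1/3
(3) = a^2 + 2*a - 3
(4) = gcd((r - 7)*(r - 2), (r - 8)*(r - 2)) = r - 2
(5) = x - I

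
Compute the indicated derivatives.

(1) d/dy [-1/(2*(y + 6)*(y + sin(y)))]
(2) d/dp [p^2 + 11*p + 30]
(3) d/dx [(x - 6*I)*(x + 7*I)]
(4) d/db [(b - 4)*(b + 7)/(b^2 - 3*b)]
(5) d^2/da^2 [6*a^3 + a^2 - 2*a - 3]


(1) = (y + (y + 6)*(cos(y) + 1) + sin(y))/(2*(y + 6)^2*(y + sin(y))^2)
(2) = 2*p + 11
(3) = 2*x + I
(4) = 2*(-3*b^2 + 28*b - 42)/(b^2*(b^2 - 6*b + 9))
(5) = 36*a + 2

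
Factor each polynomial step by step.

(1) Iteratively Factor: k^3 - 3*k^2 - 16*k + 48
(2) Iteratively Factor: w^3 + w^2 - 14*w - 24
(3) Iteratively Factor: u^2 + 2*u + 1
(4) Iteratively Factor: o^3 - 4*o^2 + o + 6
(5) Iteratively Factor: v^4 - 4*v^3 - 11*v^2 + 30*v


(1) = (k + 4)*(k^2 - 7*k + 12) = (k - 4)*(k + 4)*(k - 3)
(2) = (w - 4)*(w^2 + 5*w + 6) = (w - 4)*(w + 2)*(w + 3)
(3) = (u + 1)*(u + 1)
(4) = (o - 2)*(o^2 - 2*o - 3) = (o - 3)*(o - 2)*(o + 1)
(5) = (v - 2)*(v^3 - 2*v^2 - 15*v) = (v - 2)*(v + 3)*(v^2 - 5*v) = v*(v - 2)*(v + 3)*(v - 5)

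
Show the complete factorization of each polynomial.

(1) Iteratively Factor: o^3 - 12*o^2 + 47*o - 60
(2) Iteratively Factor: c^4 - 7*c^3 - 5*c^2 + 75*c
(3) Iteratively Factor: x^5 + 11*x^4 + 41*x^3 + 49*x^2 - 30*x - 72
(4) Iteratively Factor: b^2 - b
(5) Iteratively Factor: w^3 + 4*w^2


(1) = (o - 4)*(o^2 - 8*o + 15) = (o - 4)*(o - 3)*(o - 5)
(2) = (c - 5)*(c^3 - 2*c^2 - 15*c) = (c - 5)*(c + 3)*(c^2 - 5*c) = (c - 5)^2*(c + 3)*(c)
(3) = (x - 1)*(x^4 + 12*x^3 + 53*x^2 + 102*x + 72) = (x - 1)*(x + 2)*(x^3 + 10*x^2 + 33*x + 36) = (x - 1)*(x + 2)*(x + 4)*(x^2 + 6*x + 9) = (x - 1)*(x + 2)*(x + 3)*(x + 4)*(x + 3)
(4) = (b)*(b - 1)
(5) = (w)*(w^2 + 4*w) = w*(w + 4)*(w)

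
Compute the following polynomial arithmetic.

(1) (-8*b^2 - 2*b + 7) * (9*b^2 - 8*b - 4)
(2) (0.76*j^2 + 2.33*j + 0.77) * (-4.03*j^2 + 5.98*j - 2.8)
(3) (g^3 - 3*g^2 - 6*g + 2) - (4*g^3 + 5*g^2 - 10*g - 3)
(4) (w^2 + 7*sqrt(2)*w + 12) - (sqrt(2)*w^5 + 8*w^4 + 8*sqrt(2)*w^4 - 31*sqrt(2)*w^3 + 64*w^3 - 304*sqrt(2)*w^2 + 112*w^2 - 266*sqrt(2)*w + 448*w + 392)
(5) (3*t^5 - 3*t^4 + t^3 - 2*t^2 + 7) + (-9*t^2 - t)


(1) = -72*b^4 + 46*b^3 + 111*b^2 - 48*b - 28
(2) = -3.0628*j^4 - 4.8451*j^3 + 8.7023*j^2 - 1.9194*j - 2.156
(3) = -3*g^3 - 8*g^2 + 4*g + 5
(4) = -sqrt(2)*w^5 - 8*sqrt(2)*w^4 - 8*w^4 - 64*w^3 + 31*sqrt(2)*w^3 - 111*w^2 + 304*sqrt(2)*w^2 - 448*w + 273*sqrt(2)*w - 380
(5) = 3*t^5 - 3*t^4 + t^3 - 11*t^2 - t + 7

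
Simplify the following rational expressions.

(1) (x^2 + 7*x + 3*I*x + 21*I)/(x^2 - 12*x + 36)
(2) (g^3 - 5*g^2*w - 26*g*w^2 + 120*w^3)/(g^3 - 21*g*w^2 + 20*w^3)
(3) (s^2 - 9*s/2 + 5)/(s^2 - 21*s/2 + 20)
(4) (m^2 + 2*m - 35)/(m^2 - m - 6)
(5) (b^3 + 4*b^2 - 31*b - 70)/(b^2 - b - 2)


(1) = (x^2 + x*(7 + 3*I) + 21*I)/(x^2 - 12*x + 36)
(2) = (-g + 6*w)/(-g + w)
(3) = (s - 2)/(s - 8)
(4) = (m^2 + 2*m - 35)/(m^2 - m - 6)
(5) = (b^3 + 4*b^2 - 31*b - 70)/(b^2 - b - 2)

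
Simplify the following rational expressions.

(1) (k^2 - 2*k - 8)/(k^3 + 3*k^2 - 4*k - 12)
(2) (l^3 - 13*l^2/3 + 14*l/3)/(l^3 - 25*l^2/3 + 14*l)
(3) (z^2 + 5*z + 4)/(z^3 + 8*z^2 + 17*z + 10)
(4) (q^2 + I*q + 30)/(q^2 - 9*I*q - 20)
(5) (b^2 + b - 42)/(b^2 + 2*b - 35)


(1) = (k - 4)/(k^2 + k - 6)
(2) = (l - 2)/(l - 6)
(3) = (z + 4)/(z^2 + 7*z + 10)
(4) = (q + 6*I)/(q - 4*I)
(5) = (b - 6)/(b - 5)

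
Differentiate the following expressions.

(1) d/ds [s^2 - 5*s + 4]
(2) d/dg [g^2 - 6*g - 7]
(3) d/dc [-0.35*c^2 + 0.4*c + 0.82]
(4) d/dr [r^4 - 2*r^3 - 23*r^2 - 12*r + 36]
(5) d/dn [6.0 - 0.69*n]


(1) = 2*s - 5
(2) = 2*g - 6
(3) = 0.4 - 0.7*c
(4) = 4*r^3 - 6*r^2 - 46*r - 12
(5) = -0.690000000000000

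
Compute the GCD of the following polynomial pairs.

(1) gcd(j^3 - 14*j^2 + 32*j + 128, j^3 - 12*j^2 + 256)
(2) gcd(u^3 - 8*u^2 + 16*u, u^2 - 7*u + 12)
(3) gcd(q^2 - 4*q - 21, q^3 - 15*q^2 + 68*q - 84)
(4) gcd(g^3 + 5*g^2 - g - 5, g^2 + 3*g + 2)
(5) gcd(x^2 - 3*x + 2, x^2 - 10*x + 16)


(1) = gcd((j - 8)^2*(j + 2), (j - 8)^2*(j + 4)) = j^2 - 16*j + 64
(2) = gcd(u*(u - 4)^2, (u - 4)*(u - 3)) = u - 4
(3) = q - 7
(4) = gcd((g - 1)*(g + 1)*(g + 5), (g + 1)*(g + 2)) = g + 1
(5) = x - 2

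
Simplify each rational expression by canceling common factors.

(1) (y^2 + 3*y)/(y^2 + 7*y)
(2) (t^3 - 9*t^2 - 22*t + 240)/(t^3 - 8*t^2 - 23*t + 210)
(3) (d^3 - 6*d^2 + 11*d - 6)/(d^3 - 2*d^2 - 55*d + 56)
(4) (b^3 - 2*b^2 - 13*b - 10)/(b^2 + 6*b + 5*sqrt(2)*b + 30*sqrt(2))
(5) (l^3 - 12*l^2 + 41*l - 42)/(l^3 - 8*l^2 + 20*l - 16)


(1) = (y + 3)/(y + 7)
(2) = (t - 8)/(t - 7)
(3) = (d^2 - 5*d + 6)/(d^2 - d - 56)
(4) = (b^3 - 2*b^2 - 13*b - 10)/(b^2 + b*(6 + 5*sqrt(2)) + 30*sqrt(2))
(5) = (l^2 - 10*l + 21)/(l^2 - 6*l + 8)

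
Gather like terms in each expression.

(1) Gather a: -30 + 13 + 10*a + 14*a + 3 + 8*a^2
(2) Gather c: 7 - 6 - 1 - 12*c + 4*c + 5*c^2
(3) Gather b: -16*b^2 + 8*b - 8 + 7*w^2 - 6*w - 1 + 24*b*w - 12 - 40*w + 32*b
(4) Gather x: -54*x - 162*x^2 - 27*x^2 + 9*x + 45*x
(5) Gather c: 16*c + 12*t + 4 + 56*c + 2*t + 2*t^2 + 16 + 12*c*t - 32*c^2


(1) = 8*a^2 + 24*a - 14
(2) = 5*c^2 - 8*c
(3) = -16*b^2 + b*(24*w + 40) + 7*w^2 - 46*w - 21
(4) = -189*x^2
(5) = -32*c^2 + c*(12*t + 72) + 2*t^2 + 14*t + 20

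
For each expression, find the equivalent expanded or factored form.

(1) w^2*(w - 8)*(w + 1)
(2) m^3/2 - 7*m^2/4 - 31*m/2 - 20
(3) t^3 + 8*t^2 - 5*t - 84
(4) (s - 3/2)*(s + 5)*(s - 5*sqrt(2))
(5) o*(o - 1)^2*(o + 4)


(1) = w^4 - 7*w^3 - 8*w^2
(2) = (m/2 + 1)*(m - 8)*(m + 5/2)
(3) = (t - 3)*(t + 4)*(t + 7)
(4) = s^3 - 5*sqrt(2)*s^2 + 7*s^2/2 - 35*sqrt(2)*s/2 - 15*s/2 + 75*sqrt(2)/2
(5) = o^4 + 2*o^3 - 7*o^2 + 4*o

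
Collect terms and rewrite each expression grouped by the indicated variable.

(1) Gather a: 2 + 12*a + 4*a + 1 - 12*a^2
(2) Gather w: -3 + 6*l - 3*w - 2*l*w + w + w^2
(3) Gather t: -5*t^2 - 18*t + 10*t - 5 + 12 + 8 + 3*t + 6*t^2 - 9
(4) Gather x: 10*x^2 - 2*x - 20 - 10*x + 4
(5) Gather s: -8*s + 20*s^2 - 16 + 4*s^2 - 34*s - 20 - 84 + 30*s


(1) = -12*a^2 + 16*a + 3
(2) = 6*l + w^2 + w*(-2*l - 2) - 3
(3) = t^2 - 5*t + 6
(4) = 10*x^2 - 12*x - 16
(5) = 24*s^2 - 12*s - 120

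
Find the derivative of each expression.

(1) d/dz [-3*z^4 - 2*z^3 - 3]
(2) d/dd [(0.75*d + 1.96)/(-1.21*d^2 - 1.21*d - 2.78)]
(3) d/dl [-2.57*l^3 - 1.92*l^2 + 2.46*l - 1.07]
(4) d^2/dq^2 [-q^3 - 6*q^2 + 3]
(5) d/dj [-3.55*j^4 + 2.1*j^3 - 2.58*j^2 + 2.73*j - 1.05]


(1) = z^2*(-12*z - 6)
(2) = (0.9075*d^2 + 4.7432*d + 0.2866)/(1.4641*d^4 + 2.9282*d^3 + 8.1917*d^2 + 6.7276*d + 7.7284)
(3) = -7.71*l^2 - 3.84*l + 2.46
(4) = -6*q - 12
(5) = -14.2*j^3 + 6.3*j^2 - 5.16*j + 2.73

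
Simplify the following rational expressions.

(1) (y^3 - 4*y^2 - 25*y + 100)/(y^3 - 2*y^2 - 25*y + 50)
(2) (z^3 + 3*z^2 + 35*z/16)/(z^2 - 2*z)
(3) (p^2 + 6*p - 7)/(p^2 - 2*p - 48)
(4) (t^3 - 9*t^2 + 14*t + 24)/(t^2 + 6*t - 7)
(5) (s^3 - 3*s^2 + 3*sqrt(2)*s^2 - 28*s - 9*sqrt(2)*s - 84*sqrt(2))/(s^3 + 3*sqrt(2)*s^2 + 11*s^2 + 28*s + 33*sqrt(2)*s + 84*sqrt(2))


(1) = (y - 4)/(y - 2)
(2) = (16*z^2 + 48*z + 35)/(16*z - 32)
(3) = (p^2 + 6*p - 7)/(p^2 - 2*p - 48)
(4) = (t^3 - 9*t^2 + 14*t + 24)/(t^2 + 6*t - 7)
(5) = (s - 7)/(s + 7)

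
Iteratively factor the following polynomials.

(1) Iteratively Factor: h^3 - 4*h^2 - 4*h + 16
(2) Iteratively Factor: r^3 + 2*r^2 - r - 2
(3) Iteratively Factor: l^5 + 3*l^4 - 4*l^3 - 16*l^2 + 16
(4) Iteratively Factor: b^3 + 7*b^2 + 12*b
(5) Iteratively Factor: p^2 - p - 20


(1) = (h + 2)*(h^2 - 6*h + 8) = (h - 2)*(h + 2)*(h - 4)
(2) = (r + 1)*(r^2 + r - 2) = (r - 1)*(r + 1)*(r + 2)
(3) = (l + 2)*(l^4 + l^3 - 6*l^2 - 4*l + 8) = (l + 2)^2*(l^3 - l^2 - 4*l + 4) = (l + 2)^3*(l^2 - 3*l + 2) = (l - 1)*(l + 2)^3*(l - 2)
(4) = (b + 4)*(b^2 + 3*b) = b*(b + 4)*(b + 3)
(5) = (p - 5)*(p + 4)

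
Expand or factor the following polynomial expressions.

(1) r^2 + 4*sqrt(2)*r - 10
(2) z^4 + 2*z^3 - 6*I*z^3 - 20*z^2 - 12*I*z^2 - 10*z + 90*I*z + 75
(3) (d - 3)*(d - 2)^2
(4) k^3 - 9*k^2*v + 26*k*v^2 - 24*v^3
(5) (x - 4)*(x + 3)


(1) = (r - sqrt(2))*(r + 5*sqrt(2))
(2) = (z - 3)*(z + 5)*(z - 5*I)*(z - I)
(3) = d^3 - 7*d^2 + 16*d - 12
(4) = (k - 4*v)*(k - 3*v)*(k - 2*v)
(5) = x^2 - x - 12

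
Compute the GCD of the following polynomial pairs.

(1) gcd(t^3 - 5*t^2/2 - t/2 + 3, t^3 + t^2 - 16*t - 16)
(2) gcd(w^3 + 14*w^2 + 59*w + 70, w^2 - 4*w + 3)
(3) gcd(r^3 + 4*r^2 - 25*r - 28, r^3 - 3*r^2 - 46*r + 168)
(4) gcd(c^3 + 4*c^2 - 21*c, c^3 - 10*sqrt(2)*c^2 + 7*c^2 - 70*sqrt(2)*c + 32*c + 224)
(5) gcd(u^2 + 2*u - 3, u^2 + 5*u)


(1) = t + 1
(2) = 1
(3) = r^2 + 3*r - 28
(4) = gcd(c*(c - 3)*(c + 7), (c + 7)*(c - 8*sqrt(2))*(c - 2*sqrt(2))) = c + 7
(5) = gcd((u - 1)*(u + 3), u*(u + 5)) = 1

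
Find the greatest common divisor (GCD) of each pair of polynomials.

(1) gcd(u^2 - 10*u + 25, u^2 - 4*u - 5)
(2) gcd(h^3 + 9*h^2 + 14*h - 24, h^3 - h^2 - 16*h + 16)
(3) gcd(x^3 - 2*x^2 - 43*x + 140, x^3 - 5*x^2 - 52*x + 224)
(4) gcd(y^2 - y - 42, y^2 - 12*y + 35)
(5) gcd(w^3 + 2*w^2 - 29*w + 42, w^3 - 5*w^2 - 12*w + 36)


(1) = u - 5
(2) = gcd((h - 1)*(h + 4)*(h + 6), (h - 4)*(h - 1)*(h + 4)) = h^2 + 3*h - 4
(3) = x^2 + 3*x - 28
(4) = y - 7
(5) = gcd((w - 3)*(w - 2)*(w + 7), (w - 6)*(w - 2)*(w + 3)) = w - 2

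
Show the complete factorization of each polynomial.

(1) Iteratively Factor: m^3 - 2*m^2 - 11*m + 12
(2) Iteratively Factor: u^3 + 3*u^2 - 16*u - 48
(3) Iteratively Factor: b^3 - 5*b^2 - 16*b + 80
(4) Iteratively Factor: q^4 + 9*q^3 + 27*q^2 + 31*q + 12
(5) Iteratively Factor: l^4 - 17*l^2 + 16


(1) = (m - 4)*(m^2 + 2*m - 3) = (m - 4)*(m - 1)*(m + 3)
(2) = (u + 4)*(u^2 - u - 12) = (u + 3)*(u + 4)*(u - 4)
(3) = (b + 4)*(b^2 - 9*b + 20) = (b - 5)*(b + 4)*(b - 4)
(4) = (q + 3)*(q^3 + 6*q^2 + 9*q + 4) = (q + 1)*(q + 3)*(q^2 + 5*q + 4) = (q + 1)^2*(q + 3)*(q + 4)
(5) = (l + 1)*(l^3 - l^2 - 16*l + 16) = (l - 4)*(l + 1)*(l^2 + 3*l - 4) = (l - 4)*(l - 1)*(l + 1)*(l + 4)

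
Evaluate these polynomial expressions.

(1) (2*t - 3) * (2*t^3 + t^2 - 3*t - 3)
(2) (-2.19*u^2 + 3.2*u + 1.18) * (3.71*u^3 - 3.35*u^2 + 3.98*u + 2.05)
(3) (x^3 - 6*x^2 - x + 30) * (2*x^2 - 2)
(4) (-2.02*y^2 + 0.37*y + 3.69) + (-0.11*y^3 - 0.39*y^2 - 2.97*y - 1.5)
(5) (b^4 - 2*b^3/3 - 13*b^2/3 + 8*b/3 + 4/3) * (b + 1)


(1) = 4*t^4 - 4*t^3 - 9*t^2 + 3*t + 9
(2) = -8.1249*u^5 + 19.2085*u^4 - 15.0584*u^3 + 4.2935*u^2 + 11.2564*u + 2.419
(3) = 2*x^5 - 12*x^4 - 4*x^3 + 72*x^2 + 2*x - 60
(4) = -0.11*y^3 - 2.41*y^2 - 2.6*y + 2.19
(5) = b^5 + b^4/3 - 5*b^3 - 5*b^2/3 + 4*b + 4/3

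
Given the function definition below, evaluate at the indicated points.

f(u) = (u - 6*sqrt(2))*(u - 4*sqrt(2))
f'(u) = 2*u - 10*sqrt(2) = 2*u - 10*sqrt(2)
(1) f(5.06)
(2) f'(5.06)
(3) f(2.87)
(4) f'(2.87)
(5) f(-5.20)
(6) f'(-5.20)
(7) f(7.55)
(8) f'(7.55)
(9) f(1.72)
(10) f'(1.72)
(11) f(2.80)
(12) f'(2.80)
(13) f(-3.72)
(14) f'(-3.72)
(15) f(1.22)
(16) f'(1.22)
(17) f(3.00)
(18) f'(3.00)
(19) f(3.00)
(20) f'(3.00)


(1) = 2.04
(2) = -4.02
(3) = 15.65
(4) = -8.40
(5) = 148.58
(6) = -24.54
(7) = -1.77
(8) = 0.96
(9) = 26.63
(10) = -10.70
(11) = 16.24
(12) = -8.54
(13) = 114.45
(14) = -21.58
(15) = 32.23
(16) = -11.70
(17) = 14.57
(18) = -8.14
(19) = 14.57
(20) = -8.14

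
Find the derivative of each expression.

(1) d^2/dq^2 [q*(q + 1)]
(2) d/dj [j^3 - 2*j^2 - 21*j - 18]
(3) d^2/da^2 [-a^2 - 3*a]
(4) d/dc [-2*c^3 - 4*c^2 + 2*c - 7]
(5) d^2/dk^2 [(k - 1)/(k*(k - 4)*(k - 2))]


(1) = 2
(2) = 3*j^2 - 4*j - 21
(3) = -2
(4) = -6*c^2 - 8*c + 2
(5) = 2*(3*k^5 - 24*k^4 + 76*k^3 - 132*k^2 + 144*k - 64)/(k^3*(k^6 - 18*k^5 + 132*k^4 - 504*k^3 + 1056*k^2 - 1152*k + 512))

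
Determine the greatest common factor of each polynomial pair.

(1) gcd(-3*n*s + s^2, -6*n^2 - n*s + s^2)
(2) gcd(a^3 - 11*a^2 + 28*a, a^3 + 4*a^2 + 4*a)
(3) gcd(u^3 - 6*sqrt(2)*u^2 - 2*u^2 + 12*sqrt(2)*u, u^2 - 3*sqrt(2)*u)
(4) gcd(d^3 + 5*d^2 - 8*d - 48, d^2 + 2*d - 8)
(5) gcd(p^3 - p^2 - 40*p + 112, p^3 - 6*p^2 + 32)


(1) = gcd(s*(-3*n + s), (-3*n + s)*(2*n + s)) = -3*n + s
(2) = a
(3) = u
(4) = gcd((d - 3)*(d + 4)^2, (d - 2)*(d + 4)) = d + 4
(5) = p^2 - 8*p + 16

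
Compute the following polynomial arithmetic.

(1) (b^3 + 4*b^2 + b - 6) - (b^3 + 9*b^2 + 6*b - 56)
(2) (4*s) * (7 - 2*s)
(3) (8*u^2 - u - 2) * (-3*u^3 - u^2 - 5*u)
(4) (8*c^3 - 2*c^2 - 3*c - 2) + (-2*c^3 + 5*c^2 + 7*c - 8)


(1) = -5*b^2 - 5*b + 50
(2) = -8*s^2 + 28*s
(3) = -24*u^5 - 5*u^4 - 33*u^3 + 7*u^2 + 10*u
(4) = 6*c^3 + 3*c^2 + 4*c - 10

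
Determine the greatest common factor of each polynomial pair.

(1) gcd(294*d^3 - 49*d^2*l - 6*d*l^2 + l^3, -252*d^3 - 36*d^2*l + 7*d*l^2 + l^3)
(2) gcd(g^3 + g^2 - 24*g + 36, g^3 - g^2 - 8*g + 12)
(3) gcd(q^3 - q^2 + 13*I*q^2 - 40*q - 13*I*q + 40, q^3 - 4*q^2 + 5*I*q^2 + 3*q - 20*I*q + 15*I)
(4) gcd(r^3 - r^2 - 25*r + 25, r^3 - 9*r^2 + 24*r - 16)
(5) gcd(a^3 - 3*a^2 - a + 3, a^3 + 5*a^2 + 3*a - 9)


(1) = 42*d^2 - d*l - l^2
(2) = g - 2
(3) = gcd((q - 1)*(q + 5*I)*(q + 8*I), (q - 3)*(q - 1)*(q + 5*I)) = q^2 + q*(-1 + 5*I) - 5*I
(4) = gcd((r - 5)*(r - 1)*(r + 5), (r - 4)^2*(r - 1)) = r - 1
(5) = gcd((a - 3)*(a - 1)*(a + 1), (a - 1)*(a + 3)^2) = a - 1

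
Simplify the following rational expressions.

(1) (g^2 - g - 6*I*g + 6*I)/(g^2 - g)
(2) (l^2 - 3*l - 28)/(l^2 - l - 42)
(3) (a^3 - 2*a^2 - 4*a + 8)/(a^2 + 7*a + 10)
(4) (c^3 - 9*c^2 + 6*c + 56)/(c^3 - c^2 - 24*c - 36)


(1) = (g - 6*I)/g
(2) = (l + 4)/(l + 6)
(3) = (a^2 - 4*a + 4)/(a + 5)
(4) = (c^2 - 11*c + 28)/(c^2 - 3*c - 18)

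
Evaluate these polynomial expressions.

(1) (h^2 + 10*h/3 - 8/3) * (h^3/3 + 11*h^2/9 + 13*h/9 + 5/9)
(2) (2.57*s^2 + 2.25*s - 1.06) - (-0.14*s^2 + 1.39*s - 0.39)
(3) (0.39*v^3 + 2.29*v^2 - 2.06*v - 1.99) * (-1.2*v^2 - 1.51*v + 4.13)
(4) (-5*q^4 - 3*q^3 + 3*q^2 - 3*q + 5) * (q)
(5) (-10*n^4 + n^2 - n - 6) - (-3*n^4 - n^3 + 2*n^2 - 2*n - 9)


(1) = h^5/3 + 7*h^4/3 + 125*h^3/27 + 19*h^2/9 - 2*h - 40/27
(2) = 2.71*s^2 + 0.86*s - 0.67
(3) = -0.468*v^5 - 3.3369*v^4 + 0.6248*v^3 + 14.9563*v^2 - 5.5029*v - 8.2187
(4) = -5*q^5 - 3*q^4 + 3*q^3 - 3*q^2 + 5*q
(5) = -7*n^4 + n^3 - n^2 + n + 3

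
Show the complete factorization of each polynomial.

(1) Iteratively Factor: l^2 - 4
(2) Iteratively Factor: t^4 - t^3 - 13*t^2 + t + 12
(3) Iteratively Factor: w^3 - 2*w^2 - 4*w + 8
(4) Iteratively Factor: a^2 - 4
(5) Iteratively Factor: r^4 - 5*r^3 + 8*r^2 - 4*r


(1) = (l + 2)*(l - 2)
(2) = (t + 1)*(t^3 - 2*t^2 - 11*t + 12) = (t - 1)*(t + 1)*(t^2 - t - 12) = (t - 4)*(t - 1)*(t + 1)*(t + 3)
(3) = (w + 2)*(w^2 - 4*w + 4) = (w - 2)*(w + 2)*(w - 2)
(4) = (a + 2)*(a - 2)
(5) = (r - 2)*(r^3 - 3*r^2 + 2*r) = r*(r - 2)*(r^2 - 3*r + 2) = r*(r - 2)*(r - 1)*(r - 2)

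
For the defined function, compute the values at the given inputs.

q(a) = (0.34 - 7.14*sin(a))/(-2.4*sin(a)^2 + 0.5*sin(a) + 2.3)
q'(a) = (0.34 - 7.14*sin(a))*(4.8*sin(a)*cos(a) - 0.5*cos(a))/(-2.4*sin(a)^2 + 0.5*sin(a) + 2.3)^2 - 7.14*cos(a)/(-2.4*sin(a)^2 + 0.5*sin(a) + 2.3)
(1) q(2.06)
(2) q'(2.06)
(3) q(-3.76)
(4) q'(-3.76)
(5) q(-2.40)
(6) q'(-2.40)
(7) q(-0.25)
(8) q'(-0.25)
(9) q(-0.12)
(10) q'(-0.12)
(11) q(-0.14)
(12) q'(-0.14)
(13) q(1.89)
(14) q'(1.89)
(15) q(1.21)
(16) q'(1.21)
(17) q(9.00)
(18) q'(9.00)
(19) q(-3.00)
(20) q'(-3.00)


(1) = -6.84
(2) = 17.64
(3) = -2.13
(4) = 5.48
(5) = 5.95
(6) = 25.01
(7) = 1.04
(8) = -4.25
(9) = 0.54
(10) = -3.48
(11) = 0.61
(12) = -3.56
(13) = -10.54
(14) = 25.62
(15) = -9.51
(16) = -23.86
(17) = -1.24
(18) = 3.90
(19) = 0.62
(20) = 3.57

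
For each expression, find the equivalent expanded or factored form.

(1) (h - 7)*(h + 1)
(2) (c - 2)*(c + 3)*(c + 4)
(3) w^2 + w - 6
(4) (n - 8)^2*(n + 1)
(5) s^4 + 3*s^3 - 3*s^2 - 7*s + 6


(1) = h^2 - 6*h - 7
(2) = c^3 + 5*c^2 - 2*c - 24
(3) = (w - 2)*(w + 3)
(4) = n^3 - 15*n^2 + 48*n + 64
(5) = (s - 1)^2*(s + 2)*(s + 3)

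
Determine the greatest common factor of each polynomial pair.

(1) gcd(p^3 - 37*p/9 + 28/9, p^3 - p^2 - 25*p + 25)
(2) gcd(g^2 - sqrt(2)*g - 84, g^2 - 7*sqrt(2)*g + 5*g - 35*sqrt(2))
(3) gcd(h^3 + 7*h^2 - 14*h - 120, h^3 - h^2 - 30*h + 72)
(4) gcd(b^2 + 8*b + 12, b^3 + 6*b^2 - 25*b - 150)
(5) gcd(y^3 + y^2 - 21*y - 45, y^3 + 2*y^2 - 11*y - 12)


(1) = gcd((p - 4/3)*(p - 1)*(p + 7/3), (p - 5)*(p - 1)*(p + 5)) = p - 1
(2) = g - 7*sqrt(2)
(3) = h^2 + 2*h - 24
(4) = b + 6
(5) = 1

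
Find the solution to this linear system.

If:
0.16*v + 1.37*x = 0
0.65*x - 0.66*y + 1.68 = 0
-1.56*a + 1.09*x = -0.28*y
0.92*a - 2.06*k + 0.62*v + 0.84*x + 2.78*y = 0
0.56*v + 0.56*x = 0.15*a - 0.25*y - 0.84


Then:
a = 0.76
k = 3.49
v = -2.93
x = 0.34
y = 2.88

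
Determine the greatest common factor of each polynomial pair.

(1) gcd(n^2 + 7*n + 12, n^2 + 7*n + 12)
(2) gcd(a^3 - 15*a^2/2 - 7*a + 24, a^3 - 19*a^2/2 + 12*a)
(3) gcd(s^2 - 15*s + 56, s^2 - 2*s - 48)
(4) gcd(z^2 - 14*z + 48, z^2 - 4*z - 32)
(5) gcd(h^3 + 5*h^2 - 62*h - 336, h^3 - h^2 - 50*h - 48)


(1) = n^2 + 7*n + 12
(2) = gcd((a - 8)*(a - 3/2)*(a + 2), a*(a - 8)*(a - 3/2)) = a^2 - 19*a/2 + 12
(3) = gcd((s - 8)*(s - 7), (s - 8)*(s + 6)) = s - 8
(4) = z - 8
(5) = gcd((h - 8)*(h + 6)*(h + 7), (h - 8)*(h + 1)*(h + 6)) = h^2 - 2*h - 48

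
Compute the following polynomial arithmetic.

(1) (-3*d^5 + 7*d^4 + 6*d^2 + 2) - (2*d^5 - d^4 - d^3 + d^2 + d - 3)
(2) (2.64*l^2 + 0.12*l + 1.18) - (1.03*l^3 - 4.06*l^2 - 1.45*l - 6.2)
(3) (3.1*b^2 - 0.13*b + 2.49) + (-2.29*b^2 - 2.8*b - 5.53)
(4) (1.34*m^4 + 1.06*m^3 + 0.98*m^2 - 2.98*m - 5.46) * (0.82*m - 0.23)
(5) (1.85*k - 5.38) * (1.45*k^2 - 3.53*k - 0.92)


(1) = -5*d^5 + 8*d^4 + d^3 + 5*d^2 - d + 5
(2) = -1.03*l^3 + 6.7*l^2 + 1.57*l + 7.38
(3) = 0.81*b^2 - 2.93*b - 3.04
(4) = 1.0988*m^5 + 0.561*m^4 + 0.5598*m^3 - 2.669*m^2 - 3.7918*m + 1.2558
(5) = 2.6825*k^3 - 14.3315*k^2 + 17.2894*k + 4.9496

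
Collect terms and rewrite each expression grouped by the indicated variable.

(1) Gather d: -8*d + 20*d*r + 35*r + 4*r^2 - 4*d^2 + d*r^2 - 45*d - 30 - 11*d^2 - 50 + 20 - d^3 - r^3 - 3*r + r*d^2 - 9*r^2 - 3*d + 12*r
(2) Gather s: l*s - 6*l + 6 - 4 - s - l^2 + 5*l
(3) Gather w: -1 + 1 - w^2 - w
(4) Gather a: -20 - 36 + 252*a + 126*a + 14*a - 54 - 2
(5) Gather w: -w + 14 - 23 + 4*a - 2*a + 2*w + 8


(1) = -d^3 + d^2*(r - 15) + d*(r^2 + 20*r - 56) - r^3 - 5*r^2 + 44*r - 60
(2) = -l^2 - l + s*(l - 1) + 2
(3) = -w^2 - w
(4) = 392*a - 112
(5) = 2*a + w - 1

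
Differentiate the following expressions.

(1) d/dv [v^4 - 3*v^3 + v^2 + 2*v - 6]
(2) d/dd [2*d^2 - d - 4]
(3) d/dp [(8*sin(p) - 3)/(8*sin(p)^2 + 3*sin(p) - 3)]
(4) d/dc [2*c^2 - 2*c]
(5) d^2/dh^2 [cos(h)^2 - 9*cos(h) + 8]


(1) = 4*v^3 - 9*v^2 + 2*v + 2
(2) = 4*d - 1
(3) = (-64*sin(p)^2 + 48*sin(p) - 15)*cos(p)/(8*sin(p)^2 + 3*sin(p) - 3)^2
(4) = 4*c - 2
(5) = 9*cos(h) - 2*cos(2*h)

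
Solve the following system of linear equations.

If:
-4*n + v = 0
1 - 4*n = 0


Then:
n = 1/4
v = 1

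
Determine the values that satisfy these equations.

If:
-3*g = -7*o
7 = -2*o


Then:
g = -49/6
o = -7/2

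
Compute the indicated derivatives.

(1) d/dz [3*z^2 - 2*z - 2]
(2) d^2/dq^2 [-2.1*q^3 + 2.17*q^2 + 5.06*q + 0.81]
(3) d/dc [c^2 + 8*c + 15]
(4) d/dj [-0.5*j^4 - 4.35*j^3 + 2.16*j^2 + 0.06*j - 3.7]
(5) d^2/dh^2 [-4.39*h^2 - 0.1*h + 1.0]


(1) = 6*z - 2
(2) = 4.34 - 12.6*q
(3) = 2*c + 8
(4) = -2.0*j^3 - 13.05*j^2 + 4.32*j + 0.06
(5) = -8.78000000000000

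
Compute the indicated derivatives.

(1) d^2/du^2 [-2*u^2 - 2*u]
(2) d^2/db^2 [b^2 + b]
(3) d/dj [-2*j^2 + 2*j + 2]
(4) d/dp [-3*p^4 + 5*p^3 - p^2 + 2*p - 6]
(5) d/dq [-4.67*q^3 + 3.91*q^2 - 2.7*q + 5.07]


(1) = -4
(2) = 2
(3) = 2 - 4*j
(4) = -12*p^3 + 15*p^2 - 2*p + 2
(5) = -14.01*q^2 + 7.82*q - 2.7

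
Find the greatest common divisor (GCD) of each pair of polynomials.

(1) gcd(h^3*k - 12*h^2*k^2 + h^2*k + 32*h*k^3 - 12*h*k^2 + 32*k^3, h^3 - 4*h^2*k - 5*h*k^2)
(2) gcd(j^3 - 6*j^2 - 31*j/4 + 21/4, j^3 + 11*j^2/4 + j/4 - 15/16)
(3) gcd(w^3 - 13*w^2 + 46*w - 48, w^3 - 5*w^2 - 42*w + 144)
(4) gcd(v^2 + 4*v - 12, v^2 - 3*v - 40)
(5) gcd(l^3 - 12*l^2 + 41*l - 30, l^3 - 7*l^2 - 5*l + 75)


(1) = 1
(2) = j - 1/2
(3) = gcd((w - 8)*(w - 3)*(w - 2), (w - 8)*(w - 3)*(w + 6)) = w^2 - 11*w + 24
(4) = gcd((v - 2)*(v + 6), (v - 8)*(v + 5)) = 1
(5) = gcd((l - 6)*(l - 5)*(l - 1), (l - 5)^2*(l + 3)) = l - 5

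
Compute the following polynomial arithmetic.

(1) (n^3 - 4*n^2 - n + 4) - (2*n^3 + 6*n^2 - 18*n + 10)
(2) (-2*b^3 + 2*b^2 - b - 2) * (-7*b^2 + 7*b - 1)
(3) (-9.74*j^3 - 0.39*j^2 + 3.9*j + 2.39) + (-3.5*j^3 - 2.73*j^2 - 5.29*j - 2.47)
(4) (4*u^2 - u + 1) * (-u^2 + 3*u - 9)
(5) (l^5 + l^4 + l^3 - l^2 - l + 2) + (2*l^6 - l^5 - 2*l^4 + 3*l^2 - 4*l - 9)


(1) = -n^3 - 10*n^2 + 17*n - 6
(2) = 14*b^5 - 28*b^4 + 23*b^3 + 5*b^2 - 13*b + 2
(3) = -13.24*j^3 - 3.12*j^2 - 1.39*j - 0.08
(4) = -4*u^4 + 13*u^3 - 40*u^2 + 12*u - 9
(5) = 2*l^6 - l^4 + l^3 + 2*l^2 - 5*l - 7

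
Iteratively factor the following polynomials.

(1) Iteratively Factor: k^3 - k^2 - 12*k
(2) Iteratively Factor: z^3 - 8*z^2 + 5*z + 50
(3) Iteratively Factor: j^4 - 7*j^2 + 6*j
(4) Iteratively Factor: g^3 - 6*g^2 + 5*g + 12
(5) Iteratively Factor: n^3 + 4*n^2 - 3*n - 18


(1) = (k + 3)*(k^2 - 4*k) = (k - 4)*(k + 3)*(k)
(2) = (z - 5)*(z^2 - 3*z - 10) = (z - 5)*(z + 2)*(z - 5)
(3) = (j)*(j^3 - 7*j + 6) = j*(j - 2)*(j^2 + 2*j - 3) = j*(j - 2)*(j - 1)*(j + 3)
(4) = (g - 4)*(g^2 - 2*g - 3) = (g - 4)*(g - 3)*(g + 1)
(5) = (n + 3)*(n^2 + n - 6) = (n - 2)*(n + 3)*(n + 3)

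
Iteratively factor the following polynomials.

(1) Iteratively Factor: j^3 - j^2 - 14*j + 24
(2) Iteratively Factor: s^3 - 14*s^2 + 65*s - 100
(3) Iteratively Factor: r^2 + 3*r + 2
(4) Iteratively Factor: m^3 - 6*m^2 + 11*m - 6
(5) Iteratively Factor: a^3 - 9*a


(1) = (j + 4)*(j^2 - 5*j + 6) = (j - 3)*(j + 4)*(j - 2)
(2) = (s - 5)*(s^2 - 9*s + 20) = (s - 5)^2*(s - 4)
(3) = (r + 2)*(r + 1)
(4) = (m - 2)*(m^2 - 4*m + 3) = (m - 3)*(m - 2)*(m - 1)
(5) = (a + 3)*(a^2 - 3*a) = a*(a + 3)*(a - 3)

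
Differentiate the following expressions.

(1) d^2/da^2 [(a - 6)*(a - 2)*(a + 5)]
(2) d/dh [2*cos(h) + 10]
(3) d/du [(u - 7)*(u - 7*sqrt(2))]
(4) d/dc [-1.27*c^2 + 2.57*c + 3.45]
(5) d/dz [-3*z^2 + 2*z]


(1) = 6*a - 6
(2) = -2*sin(h)
(3) = 2*u - 7*sqrt(2) - 7
(4) = 2.57 - 2.54*c
(5) = 2 - 6*z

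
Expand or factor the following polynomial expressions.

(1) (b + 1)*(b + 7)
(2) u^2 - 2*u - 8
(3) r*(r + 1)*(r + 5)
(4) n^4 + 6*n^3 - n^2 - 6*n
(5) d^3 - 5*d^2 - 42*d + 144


(1) = b^2 + 8*b + 7
(2) = (u - 4)*(u + 2)
(3) = r^3 + 6*r^2 + 5*r
(4) = n*(n - 1)*(n + 1)*(n + 6)
(5) = (d - 8)*(d - 3)*(d + 6)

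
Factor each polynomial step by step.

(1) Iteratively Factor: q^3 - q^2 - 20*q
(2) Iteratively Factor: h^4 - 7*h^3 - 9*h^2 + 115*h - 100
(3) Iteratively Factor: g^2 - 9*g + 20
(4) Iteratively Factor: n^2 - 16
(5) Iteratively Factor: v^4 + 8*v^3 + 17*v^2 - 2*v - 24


(1) = (q + 4)*(q^2 - 5*q) = (q - 5)*(q + 4)*(q)
(2) = (h + 4)*(h^3 - 11*h^2 + 35*h - 25) = (h - 1)*(h + 4)*(h^2 - 10*h + 25) = (h - 5)*(h - 1)*(h + 4)*(h - 5)
(3) = (g - 4)*(g - 5)
(4) = (n + 4)*(n - 4)
(5) = (v + 4)*(v^3 + 4*v^2 + v - 6) = (v - 1)*(v + 4)*(v^2 + 5*v + 6) = (v - 1)*(v + 2)*(v + 4)*(v + 3)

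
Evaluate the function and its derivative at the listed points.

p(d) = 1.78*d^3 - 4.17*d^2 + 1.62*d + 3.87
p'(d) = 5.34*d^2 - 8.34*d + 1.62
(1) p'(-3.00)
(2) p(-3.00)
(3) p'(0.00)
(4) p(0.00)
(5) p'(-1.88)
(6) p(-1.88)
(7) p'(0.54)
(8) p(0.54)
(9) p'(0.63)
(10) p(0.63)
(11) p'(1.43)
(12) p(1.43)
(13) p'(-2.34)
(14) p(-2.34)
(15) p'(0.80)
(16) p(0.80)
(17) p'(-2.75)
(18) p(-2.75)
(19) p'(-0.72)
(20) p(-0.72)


(1) = 74.70
(2) = -86.58
(3) = 1.62
(4) = 3.87
(5) = 36.17
(6) = -25.74
(7) = -1.33
(8) = 3.81
(9) = -1.51
(10) = 3.68
(11) = 0.61
(12) = 2.86
(13) = 50.38
(14) = -45.56
(15) = -1.63
(16) = 3.41
(17) = 64.94
(18) = -69.14
(19) = 10.39
(20) = -0.12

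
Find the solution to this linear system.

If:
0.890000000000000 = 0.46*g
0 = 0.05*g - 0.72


Then:
No Solution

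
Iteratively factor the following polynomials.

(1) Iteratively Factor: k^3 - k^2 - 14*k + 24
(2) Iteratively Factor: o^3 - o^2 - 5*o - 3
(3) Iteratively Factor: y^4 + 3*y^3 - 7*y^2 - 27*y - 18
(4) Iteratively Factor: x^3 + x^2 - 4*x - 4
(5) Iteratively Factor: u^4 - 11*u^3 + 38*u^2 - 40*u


(1) = (k + 4)*(k^2 - 5*k + 6) = (k - 3)*(k + 4)*(k - 2)
(2) = (o + 1)*(o^2 - 2*o - 3) = (o - 3)*(o + 1)*(o + 1)
(3) = (y + 3)*(y^3 - 7*y - 6) = (y + 1)*(y + 3)*(y^2 - y - 6) = (y + 1)*(y + 2)*(y + 3)*(y - 3)
(4) = (x + 2)*(x^2 - x - 2) = (x - 2)*(x + 2)*(x + 1)
(5) = (u - 2)*(u^3 - 9*u^2 + 20*u) = (u - 4)*(u - 2)*(u^2 - 5*u) = (u - 5)*(u - 4)*(u - 2)*(u)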